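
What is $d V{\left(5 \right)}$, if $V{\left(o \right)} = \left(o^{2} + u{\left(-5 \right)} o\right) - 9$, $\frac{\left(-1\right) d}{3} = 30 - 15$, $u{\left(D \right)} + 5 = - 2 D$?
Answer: $-1845$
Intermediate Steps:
$u{\left(D \right)} = -5 - 2 D$
$d = -45$ ($d = - 3 \left(30 - 15\right) = \left(-3\right) 15 = -45$)
$V{\left(o \right)} = -9 + o^{2} + 5 o$ ($V{\left(o \right)} = \left(o^{2} + \left(-5 - -10\right) o\right) - 9 = \left(o^{2} + \left(-5 + 10\right) o\right) - 9 = \left(o^{2} + 5 o\right) - 9 = -9 + o^{2} + 5 o$)
$d V{\left(5 \right)} = - 45 \left(-9 + 5^{2} + 5 \cdot 5\right) = - 45 \left(-9 + 25 + 25\right) = \left(-45\right) 41 = -1845$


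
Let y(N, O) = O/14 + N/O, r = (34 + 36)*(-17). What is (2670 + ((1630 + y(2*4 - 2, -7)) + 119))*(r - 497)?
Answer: -14905127/2 ≈ -7.4526e+6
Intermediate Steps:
r = -1190 (r = 70*(-17) = -1190)
y(N, O) = O/14 + N/O (y(N, O) = O*(1/14) + N/O = O/14 + N/O)
(2670 + ((1630 + y(2*4 - 2, -7)) + 119))*(r - 497) = (2670 + ((1630 + ((1/14)*(-7) + (2*4 - 2)/(-7))) + 119))*(-1190 - 497) = (2670 + ((1630 + (-1/2 + (8 - 2)*(-1/7))) + 119))*(-1687) = (2670 + ((1630 + (-1/2 + 6*(-1/7))) + 119))*(-1687) = (2670 + ((1630 + (-1/2 - 6/7)) + 119))*(-1687) = (2670 + ((1630 - 19/14) + 119))*(-1687) = (2670 + (22801/14 + 119))*(-1687) = (2670 + 24467/14)*(-1687) = (61847/14)*(-1687) = -14905127/2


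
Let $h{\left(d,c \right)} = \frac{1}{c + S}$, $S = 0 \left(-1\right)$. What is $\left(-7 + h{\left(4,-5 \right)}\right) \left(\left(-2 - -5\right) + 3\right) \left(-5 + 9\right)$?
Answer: $- \frac{864}{5} \approx -172.8$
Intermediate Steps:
$S = 0$
$h{\left(d,c \right)} = \frac{1}{c}$ ($h{\left(d,c \right)} = \frac{1}{c + 0} = \frac{1}{c}$)
$\left(-7 + h{\left(4,-5 \right)}\right) \left(\left(-2 - -5\right) + 3\right) \left(-5 + 9\right) = \left(-7 + \frac{1}{-5}\right) \left(\left(-2 - -5\right) + 3\right) \left(-5 + 9\right) = \left(-7 - \frac{1}{5}\right) \left(\left(-2 + 5\right) + 3\right) 4 = - \frac{36 \left(3 + 3\right)}{5} \cdot 4 = \left(- \frac{36}{5}\right) 6 \cdot 4 = \left(- \frac{216}{5}\right) 4 = - \frac{864}{5}$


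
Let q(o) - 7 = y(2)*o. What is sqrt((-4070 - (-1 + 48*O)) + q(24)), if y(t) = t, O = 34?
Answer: I*sqrt(5646) ≈ 75.14*I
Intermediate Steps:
q(o) = 7 + 2*o
sqrt((-4070 - (-1 + 48*O)) + q(24)) = sqrt((-4070 - (-1 + 48*34)) + (7 + 2*24)) = sqrt((-4070 - (-1 + 1632)) + (7 + 48)) = sqrt((-4070 - 1*1631) + 55) = sqrt((-4070 - 1631) + 55) = sqrt(-5701 + 55) = sqrt(-5646) = I*sqrt(5646)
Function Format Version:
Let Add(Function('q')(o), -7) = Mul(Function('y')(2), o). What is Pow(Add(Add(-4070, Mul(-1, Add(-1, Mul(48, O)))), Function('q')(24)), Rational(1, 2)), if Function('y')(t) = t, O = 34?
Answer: Mul(I, Pow(5646, Rational(1, 2))) ≈ Mul(75.140, I)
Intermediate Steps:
Function('q')(o) = Add(7, Mul(2, o))
Pow(Add(Add(-4070, Mul(-1, Add(-1, Mul(48, O)))), Function('q')(24)), Rational(1, 2)) = Pow(Add(Add(-4070, Mul(-1, Add(-1, Mul(48, 34)))), Add(7, Mul(2, 24))), Rational(1, 2)) = Pow(Add(Add(-4070, Mul(-1, Add(-1, 1632))), Add(7, 48)), Rational(1, 2)) = Pow(Add(Add(-4070, Mul(-1, 1631)), 55), Rational(1, 2)) = Pow(Add(Add(-4070, -1631), 55), Rational(1, 2)) = Pow(Add(-5701, 55), Rational(1, 2)) = Pow(-5646, Rational(1, 2)) = Mul(I, Pow(5646, Rational(1, 2)))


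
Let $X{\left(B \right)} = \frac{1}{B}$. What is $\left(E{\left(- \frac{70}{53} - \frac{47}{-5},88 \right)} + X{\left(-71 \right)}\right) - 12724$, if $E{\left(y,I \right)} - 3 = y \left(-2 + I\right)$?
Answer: $- \frac{226272934}{18815} \approx -12026.0$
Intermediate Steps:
$E{\left(y,I \right)} = 3 + y \left(-2 + I\right)$
$\left(E{\left(- \frac{70}{53} - \frac{47}{-5},88 \right)} + X{\left(-71 \right)}\right) - 12724 = \left(\left(3 - 2 \left(- \frac{70}{53} - \frac{47}{-5}\right) + 88 \left(- \frac{70}{53} - \frac{47}{-5}\right)\right) + \frac{1}{-71}\right) - 12724 = \left(\left(3 - 2 \left(\left(-70\right) \frac{1}{53} - - \frac{47}{5}\right) + 88 \left(\left(-70\right) \frac{1}{53} - - \frac{47}{5}\right)\right) - \frac{1}{71}\right) - 12724 = \left(\left(3 - 2 \left(- \frac{70}{53} + \frac{47}{5}\right) + 88 \left(- \frac{70}{53} + \frac{47}{5}\right)\right) - \frac{1}{71}\right) - 12724 = \left(\left(3 - \frac{4282}{265} + 88 \cdot \frac{2141}{265}\right) - \frac{1}{71}\right) - 12724 = \left(\left(3 - \frac{4282}{265} + \frac{188408}{265}\right) - \frac{1}{71}\right) - 12724 = \left(\frac{184921}{265} - \frac{1}{71}\right) - 12724 = \frac{13129126}{18815} - 12724 = - \frac{226272934}{18815}$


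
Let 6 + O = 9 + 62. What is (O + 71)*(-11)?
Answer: -1496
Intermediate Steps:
O = 65 (O = -6 + (9 + 62) = -6 + 71 = 65)
(O + 71)*(-11) = (65 + 71)*(-11) = 136*(-11) = -1496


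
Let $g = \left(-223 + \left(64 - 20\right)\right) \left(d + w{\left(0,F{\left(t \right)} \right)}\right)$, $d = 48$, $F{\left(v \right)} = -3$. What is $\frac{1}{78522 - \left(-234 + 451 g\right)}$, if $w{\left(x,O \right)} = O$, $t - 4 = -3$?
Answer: $\frac{1}{3711561} \approx 2.6943 \cdot 10^{-7}$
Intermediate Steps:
$t = 1$ ($t = 4 - 3 = 1$)
$g = -8055$ ($g = \left(-223 + \left(64 - 20\right)\right) \left(48 - 3\right) = \left(-223 + \left(64 - 20\right)\right) 45 = \left(-223 + 44\right) 45 = \left(-179\right) 45 = -8055$)
$\frac{1}{78522 - \left(-234 + 451 g\right)} = \frac{1}{78522 + \left(234 - -3632805\right)} = \frac{1}{78522 + \left(234 + 3632805\right)} = \frac{1}{78522 + 3633039} = \frac{1}{3711561}$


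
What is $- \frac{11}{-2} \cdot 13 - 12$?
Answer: $\frac{119}{2} \approx 59.5$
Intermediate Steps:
$- \frac{11}{-2} \cdot 13 - 12 = \left(-11\right) \left(- \frac{1}{2}\right) 13 - 12 = \frac{11}{2} \cdot 13 - 12 = \frac{143}{2} - 12 = \frac{119}{2}$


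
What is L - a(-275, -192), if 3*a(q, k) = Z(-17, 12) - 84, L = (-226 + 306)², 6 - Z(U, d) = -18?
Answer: 6420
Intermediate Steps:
Z(U, d) = 24 (Z(U, d) = 6 - 1*(-18) = 6 + 18 = 24)
L = 6400 (L = 80² = 6400)
a(q, k) = -20 (a(q, k) = (24 - 84)/3 = (⅓)*(-60) = -20)
L - a(-275, -192) = 6400 - 1*(-20) = 6400 + 20 = 6420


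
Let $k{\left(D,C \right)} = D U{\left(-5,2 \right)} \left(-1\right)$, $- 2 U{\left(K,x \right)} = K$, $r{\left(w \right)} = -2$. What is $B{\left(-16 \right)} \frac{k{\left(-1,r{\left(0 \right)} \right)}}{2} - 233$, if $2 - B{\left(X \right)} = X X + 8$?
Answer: $- \frac{1121}{2} \approx -560.5$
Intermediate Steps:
$U{\left(K,x \right)} = - \frac{K}{2}$
$B{\left(X \right)} = -6 - X^{2}$ ($B{\left(X \right)} = 2 - \left(X X + 8\right) = 2 - \left(X^{2} + 8\right) = 2 - \left(8 + X^{2}\right) = -6 - X^{2}$)
$k{\left(D,C \right)} = - \frac{5 D}{2}$ ($k{\left(D,C \right)} = D \left(\left(- \frac{1}{2}\right) \left(-5\right)\right) \left(-1\right) = D \frac{5}{2} \left(-1\right) = \frac{5 D}{2} \left(-1\right) = - \frac{5 D}{2}$)
$B{\left(-16 \right)} \frac{k{\left(-1,r{\left(0 \right)} \right)}}{2} - 233 = \left(-6 - \left(-16\right)^{2}\right) \frac{\left(- \frac{5}{2}\right) \left(-1\right)}{2} - 233 = \left(-6 - 256\right) \frac{5}{2} \cdot \frac{1}{2} - 233 = \left(-6 - 256\right) \frac{5}{4} - 233 = \left(-262\right) \frac{5}{4} - 233 = - \frac{655}{2} - 233 = - \frac{1121}{2}$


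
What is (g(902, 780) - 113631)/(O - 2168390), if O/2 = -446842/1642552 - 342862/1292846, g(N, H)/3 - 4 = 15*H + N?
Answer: 20124246064871562/575590407288141899 ≈ 0.034963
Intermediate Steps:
g(N, H) = 12 + 3*N + 45*H (g(N, H) = 12 + 3*(15*H + N) = 12 + 3*(N + 15*H) = 12 + (3*N + 45*H) = 12 + 3*N + 45*H)
O = -285216639039/265445847874 (O = 2*(-446842/1642552 - 342862/1292846) = 2*(-446842*1/1642552 - 342862*1/1292846) = 2*(-223421/821276 - 171431/646423) = 2*(-285216639039/530891695748) = -285216639039/265445847874 ≈ -1.0745)
(g(902, 780) - 113631)/(O - 2168390) = ((12 + 3*902 + 45*780) - 113631)/(-285216639039/265445847874 - 2168390) = ((12 + 2706 + 35100) - 113631)/(-575590407288141899/265445847874) = (37818 - 113631)*(-265445847874/575590407288141899) = -75813*(-265445847874/575590407288141899) = 20124246064871562/575590407288141899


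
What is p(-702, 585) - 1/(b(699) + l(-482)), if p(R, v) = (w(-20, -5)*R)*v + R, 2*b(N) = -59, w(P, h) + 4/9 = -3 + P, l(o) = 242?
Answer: 4091571898/425 ≈ 9.6272e+6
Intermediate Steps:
w(P, h) = -31/9 + P (w(P, h) = -4/9 + (-3 + P) = -31/9 + P)
b(N) = -59/2 (b(N) = (1/2)*(-59) = -59/2)
p(R, v) = R - 211*R*v/9 (p(R, v) = ((-31/9 - 20)*R)*v + R = (-211*R/9)*v + R = -211*R*v/9 + R = R - 211*R*v/9)
p(-702, 585) - 1/(b(699) + l(-482)) = (1/9)*(-702)*(9 - 211*585) - 1/(-59/2 + 242) = (1/9)*(-702)*(9 - 123435) - 1/425/2 = (1/9)*(-702)*(-123426) - 1*2/425 = 9627228 - 2/425 = 4091571898/425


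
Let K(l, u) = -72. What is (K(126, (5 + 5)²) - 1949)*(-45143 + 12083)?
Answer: 66814260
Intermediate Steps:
(K(126, (5 + 5)²) - 1949)*(-45143 + 12083) = (-72 - 1949)*(-45143 + 12083) = -2021*(-33060) = 66814260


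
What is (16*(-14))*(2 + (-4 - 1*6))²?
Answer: -14336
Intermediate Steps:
(16*(-14))*(2 + (-4 - 1*6))² = -224*(2 + (-4 - 6))² = -224*(2 - 10)² = -224*(-8)² = -224*64 = -14336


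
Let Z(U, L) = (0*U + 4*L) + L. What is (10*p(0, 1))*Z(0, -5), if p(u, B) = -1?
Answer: 250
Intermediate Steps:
Z(U, L) = 5*L (Z(U, L) = (0 + 4*L) + L = 4*L + L = 5*L)
(10*p(0, 1))*Z(0, -5) = (10*(-1))*(5*(-5)) = -10*(-25) = 250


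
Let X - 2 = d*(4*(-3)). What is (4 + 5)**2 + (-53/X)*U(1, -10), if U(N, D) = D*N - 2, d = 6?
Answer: 2517/35 ≈ 71.914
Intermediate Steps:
U(N, D) = -2 + D*N
X = -70 (X = 2 + 6*(4*(-3)) = 2 + 6*(-12) = 2 - 72 = -70)
(4 + 5)**2 + (-53/X)*U(1, -10) = (4 + 5)**2 + (-53/(-70))*(-2 - 10*1) = 9**2 + (-53*(-1/70))*(-2 - 10) = 81 + (53/70)*(-12) = 81 - 318/35 = 2517/35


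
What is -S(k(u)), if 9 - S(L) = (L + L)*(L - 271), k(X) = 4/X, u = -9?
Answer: 18815/81 ≈ 232.28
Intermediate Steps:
S(L) = 9 - 2*L*(-271 + L) (S(L) = 9 - (L + L)*(L - 271) = 9 - 2*L*(-271 + L))
-S(k(u)) = -(9 - 2*(4/(-9))² + 542*(4/(-9))) = -(9 - 2*(4*(-⅑))² + 542*(4*(-⅑))) = -(9 - 2*(-4/9)² + 542*(-4/9)) = -(9 - 2*16/81 - 2168/9) = -(9 - 32/81 - 2168/9) = -1*(-18815/81) = 18815/81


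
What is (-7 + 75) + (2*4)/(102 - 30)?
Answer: 613/9 ≈ 68.111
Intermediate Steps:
(-7 + 75) + (2*4)/(102 - 30) = 68 + 8/72 = 68 + 8*(1/72) = 68 + ⅑ = 613/9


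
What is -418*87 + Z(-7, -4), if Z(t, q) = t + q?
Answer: -36377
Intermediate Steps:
Z(t, q) = q + t
-418*87 + Z(-7, -4) = -418*87 + (-4 - 7) = -36366 - 11 = -36377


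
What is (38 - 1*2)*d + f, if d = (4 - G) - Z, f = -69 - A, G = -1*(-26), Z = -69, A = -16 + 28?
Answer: 1611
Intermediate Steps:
A = 12
G = 26
f = -81 (f = -69 - 1*12 = -69 - 12 = -81)
d = 47 (d = (4 - 1*26) - 1*(-69) = (4 - 26) + 69 = -22 + 69 = 47)
(38 - 1*2)*d + f = (38 - 1*2)*47 - 81 = (38 - 2)*47 - 81 = 36*47 - 81 = 1692 - 81 = 1611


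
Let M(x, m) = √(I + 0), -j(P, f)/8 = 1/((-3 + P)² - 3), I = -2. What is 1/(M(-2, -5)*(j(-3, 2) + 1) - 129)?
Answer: -140481/18123299 - 825*I*√2/18123299 ≈ -0.0077514 - 6.4377e-5*I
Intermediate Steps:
j(P, f) = -8/(-3 + (-3 + P)²) (j(P, f) = -8/((-3 + P)² - 3) = -8/(-3 + (-3 + P)²))
M(x, m) = I*√2 (M(x, m) = √(-2 + 0) = √(-2) = I*√2)
1/(M(-2, -5)*(j(-3, 2) + 1) - 129) = 1/((I*√2)*(-8/(-3 + (-3 - 3)²) + 1) - 129) = 1/((I*√2)*(-8/(-3 + (-6)²) + 1) - 129) = 1/((I*√2)*(-8/(-3 + 36) + 1) - 129) = 1/((I*√2)*(-8/33 + 1) - 129) = 1/((I*√2)*(25/33) - 129) = 1/(25*I*√2/33 - 129) = 1/(-129 + 25*I*√2/33)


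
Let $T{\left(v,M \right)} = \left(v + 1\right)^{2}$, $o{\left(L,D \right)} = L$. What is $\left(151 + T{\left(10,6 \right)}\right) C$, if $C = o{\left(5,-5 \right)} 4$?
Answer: $5440$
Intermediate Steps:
$C = 20$ ($C = 5 \cdot 4 = 20$)
$T{\left(v,M \right)} = \left(1 + v\right)^{2}$
$\left(151 + T{\left(10,6 \right)}\right) C = \left(151 + \left(1 + 10\right)^{2}\right) 20 = \left(151 + 11^{2}\right) 20 = \left(151 + 121\right) 20 = 272 \cdot 20 = 5440$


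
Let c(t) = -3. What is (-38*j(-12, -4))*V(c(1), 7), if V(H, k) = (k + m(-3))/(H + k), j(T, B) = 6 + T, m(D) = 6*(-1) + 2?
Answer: 171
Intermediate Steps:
m(D) = -4 (m(D) = -6 + 2 = -4)
V(H, k) = (-4 + k)/(H + k) (V(H, k) = (k - 4)/(H + k) = (-4 + k)/(H + k))
(-38*j(-12, -4))*V(c(1), 7) = (-38*(6 - 12))*((-4 + 7)/(-3 + 7)) = (-38*(-6))*(3/4) = 228*((1/4)*3) = 228*(3/4) = 171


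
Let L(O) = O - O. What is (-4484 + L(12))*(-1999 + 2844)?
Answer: -3788980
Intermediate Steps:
L(O) = 0
(-4484 + L(12))*(-1999 + 2844) = (-4484 + 0)*(-1999 + 2844) = -4484*845 = -3788980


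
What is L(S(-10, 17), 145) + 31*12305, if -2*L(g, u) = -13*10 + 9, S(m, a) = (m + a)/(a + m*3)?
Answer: 763031/2 ≈ 3.8152e+5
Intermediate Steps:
S(m, a) = (a + m)/(a + 3*m)
L(g, u) = 121/2 (L(g, u) = -(-13*10 + 9)/2 = -(-130 + 9)/2 = -½*(-121) = 121/2)
L(S(-10, 17), 145) + 31*12305 = 121/2 + 31*12305 = 121/2 + 381455 = 763031/2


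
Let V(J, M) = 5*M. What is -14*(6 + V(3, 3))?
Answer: -294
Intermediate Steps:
-14*(6 + V(3, 3)) = -14*(6 + 5*3) = -14*(6 + 15) = -14*21 = -294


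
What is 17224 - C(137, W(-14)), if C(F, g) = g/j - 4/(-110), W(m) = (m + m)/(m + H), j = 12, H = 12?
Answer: 5683523/330 ≈ 17223.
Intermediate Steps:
W(m) = 2*m/(12 + m) (W(m) = (m + m)/(m + 12) = (2*m)/(12 + m) = 2*m/(12 + m))
C(F, g) = 2/55 + g/12 (C(F, g) = g/12 - 4/(-110) = g*(1/12) - 4*(-1/110) = g/12 + 2/55 = 2/55 + g/12)
17224 - C(137, W(-14)) = 17224 - (2/55 + (2*(-14)/(12 - 14))/12) = 17224 - (2/55 + (2*(-14)/(-2))/12) = 17224 - (2/55 + (2*(-14)*(-½))/12) = 17224 - (2/55 + (1/12)*14) = 17224 - (2/55 + 7/6) = 17224 - 1*397/330 = 17224 - 397/330 = 5683523/330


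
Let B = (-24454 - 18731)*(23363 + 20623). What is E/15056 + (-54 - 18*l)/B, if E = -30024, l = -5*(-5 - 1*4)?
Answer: -396053042649/198606980090 ≈ -1.9942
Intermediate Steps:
l = 45 (l = -5*(-5 - 4) = -5*(-9) = 45)
B = -1899535410 (B = -43185*43986 = -1899535410)
E/15056 + (-54 - 18*l)/B = -30024/15056 + (-54 - 18*45)/(-1899535410) = -30024*1/15056 + (-54 - 810)*(-1/1899535410) = -3753/1882 - 864*(-1/1899535410) = -3753/1882 + 48/105529745 = -396053042649/198606980090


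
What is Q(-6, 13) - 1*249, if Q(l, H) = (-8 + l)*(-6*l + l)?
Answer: -669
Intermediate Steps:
Q(l, H) = -5*l*(-8 + l) (Q(l, H) = (-8 + l)*(-5*l) = -5*l*(-8 + l))
Q(-6, 13) - 1*249 = 5*(-6)*(8 - 1*(-6)) - 1*249 = 5*(-6)*(8 + 6) - 249 = 5*(-6)*14 - 249 = -420 - 249 = -669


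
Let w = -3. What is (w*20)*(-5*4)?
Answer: 1200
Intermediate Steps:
(w*20)*(-5*4) = (-3*20)*(-5*4) = -60*(-20) = 1200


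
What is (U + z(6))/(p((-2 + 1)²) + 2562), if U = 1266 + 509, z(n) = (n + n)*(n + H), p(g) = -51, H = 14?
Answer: 65/81 ≈ 0.80247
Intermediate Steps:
z(n) = 2*n*(14 + n) (z(n) = (n + n)*(n + 14) = (2*n)*(14 + n) = 2*n*(14 + n))
U = 1775
(U + z(6))/(p((-2 + 1)²) + 2562) = (1775 + 2*6*(14 + 6))/(-51 + 2562) = (1775 + 2*6*20)/2511 = (1775 + 240)*(1/2511) = 2015*(1/2511) = 65/81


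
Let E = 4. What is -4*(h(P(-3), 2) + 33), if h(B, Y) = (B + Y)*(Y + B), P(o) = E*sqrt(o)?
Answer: 44 - 64*I*sqrt(3) ≈ 44.0 - 110.85*I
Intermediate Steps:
P(o) = 4*sqrt(o)
h(B, Y) = (B + Y)**2 (h(B, Y) = (B + Y)*(B + Y) = (B + Y)**2)
-4*(h(P(-3), 2) + 33) = -4*((4*sqrt(-3) + 2)**2 + 33) = -4*((4*(I*sqrt(3)) + 2)**2 + 33) = -4*((4*I*sqrt(3) + 2)**2 + 33) = -4*((2 + 4*I*sqrt(3))**2 + 33) = -4*(33 + (2 + 4*I*sqrt(3))**2) = -132 - 4*(2 + 4*I*sqrt(3))**2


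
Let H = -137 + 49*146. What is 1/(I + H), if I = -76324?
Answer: -1/69307 ≈ -1.4429e-5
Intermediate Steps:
H = 7017 (H = -137 + 7154 = 7017)
1/(I + H) = 1/(-76324 + 7017) = 1/(-69307) = -1/69307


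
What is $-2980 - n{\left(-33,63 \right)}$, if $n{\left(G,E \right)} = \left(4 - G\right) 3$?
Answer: $-3091$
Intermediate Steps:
$n{\left(G,E \right)} = 12 - 3 G$
$-2980 - n{\left(-33,63 \right)} = -2980 - \left(12 - -99\right) = -2980 - \left(12 + 99\right) = -2980 - 111 = -3091$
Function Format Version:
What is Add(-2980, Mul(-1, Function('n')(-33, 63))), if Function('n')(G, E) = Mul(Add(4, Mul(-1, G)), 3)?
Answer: -3091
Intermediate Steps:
Function('n')(G, E) = Add(12, Mul(-3, G))
Add(-2980, Mul(-1, Function('n')(-33, 63))) = Add(-2980, Mul(-1, Add(12, Mul(-3, -33)))) = Add(-2980, Mul(-1, Add(12, 99))) = Add(-2980, Mul(-1, 111)) = Add(-2980, -111) = -3091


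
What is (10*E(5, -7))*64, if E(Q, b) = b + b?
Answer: -8960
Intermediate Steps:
E(Q, b) = 2*b
(10*E(5, -7))*64 = (10*(2*(-7)))*64 = (10*(-14))*64 = -140*64 = -8960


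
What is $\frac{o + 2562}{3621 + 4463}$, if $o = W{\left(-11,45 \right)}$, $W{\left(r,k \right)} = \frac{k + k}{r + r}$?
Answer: $\frac{28137}{88924} \approx 0.31642$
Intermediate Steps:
$W{\left(r,k \right)} = \frac{k}{r}$ ($W{\left(r,k \right)} = \frac{2 k}{2 r} = 2 k \frac{1}{2 r} = \frac{k}{r}$)
$o = - \frac{45}{11}$ ($o = \frac{45}{-11} = 45 \left(- \frac{1}{11}\right) = - \frac{45}{11} \approx -4.0909$)
$\frac{o + 2562}{3621 + 4463} = \frac{- \frac{45}{11} + 2562}{3621 + 4463} = \frac{28137}{11 \cdot 8084} = \frac{28137}{11} \cdot \frac{1}{8084} = \frac{28137}{88924}$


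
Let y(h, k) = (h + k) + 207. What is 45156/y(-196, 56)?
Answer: 45156/67 ≈ 673.97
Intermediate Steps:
y(h, k) = 207 + h + k
45156/y(-196, 56) = 45156/(207 - 196 + 56) = 45156/67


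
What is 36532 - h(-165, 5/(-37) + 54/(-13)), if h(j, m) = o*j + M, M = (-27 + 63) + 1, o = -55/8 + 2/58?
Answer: 8204985/232 ≈ 35366.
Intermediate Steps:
o = -1587/232 (o = -55*⅛ + 2*(1/58) = -55/8 + 1/29 = -1587/232 ≈ -6.8405)
M = 37 (M = 36 + 1 = 37)
h(j, m) = 37 - 1587*j/232 (h(j, m) = -1587*j/232 + 37 = 37 - 1587*j/232)
36532 - h(-165, 5/(-37) + 54/(-13)) = 36532 - (37 - 1587/232*(-165)) = 36532 - (37 + 261855/232) = 36532 - 1*270439/232 = 36532 - 270439/232 = 8204985/232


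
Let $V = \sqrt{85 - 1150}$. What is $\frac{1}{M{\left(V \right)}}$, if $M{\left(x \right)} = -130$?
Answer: $- \frac{1}{130} \approx -0.0076923$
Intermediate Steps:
$V = i \sqrt{1065}$ ($V = \sqrt{-1065} = i \sqrt{1065} \approx 32.634 i$)
$\frac{1}{M{\left(V \right)}} = \frac{1}{-130} = - \frac{1}{130}$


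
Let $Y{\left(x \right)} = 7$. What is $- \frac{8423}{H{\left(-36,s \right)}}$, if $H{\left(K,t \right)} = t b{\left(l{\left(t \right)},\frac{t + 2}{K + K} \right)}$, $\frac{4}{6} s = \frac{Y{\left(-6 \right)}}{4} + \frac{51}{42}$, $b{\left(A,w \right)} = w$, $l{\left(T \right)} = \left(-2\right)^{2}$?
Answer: $\frac{633948672}{29963} \approx 21158.0$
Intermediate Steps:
$l{\left(T \right)} = 4$
$s = \frac{249}{56}$ ($s = \frac{3 \left(\frac{7}{4} + \frac{51}{42}\right)}{2} = \frac{3 \left(7 \cdot \frac{1}{4} + 51 \cdot \frac{1}{42}\right)}{2} = \frac{3 \left(\frac{7}{4} + \frac{17}{14}\right)}{2} = \frac{3}{2} \cdot \frac{83}{28} = \frac{249}{56} \approx 4.4464$)
$H{\left(K,t \right)} = \frac{t \left(2 + t\right)}{2 K}$ ($H{\left(K,t \right)} = t \frac{t + 2}{K + K} = t \frac{2 + t}{2 K} = \frac{t \left(2 + t\right)}{2 K}$)
$- \frac{8423}{H{\left(-36,s \right)}} = - \frac{8423}{\frac{1}{2} \cdot \frac{249}{56} \frac{1}{-36} \left(2 + \frac{249}{56}\right)} = - \frac{8423}{\frac{1}{2} \cdot \frac{249}{56} \left(- \frac{1}{36}\right) \frac{361}{56}} = - \frac{8423}{- \frac{29963}{75264}} = \left(-8423\right) \left(- \frac{75264}{29963}\right) = \frac{633948672}{29963}$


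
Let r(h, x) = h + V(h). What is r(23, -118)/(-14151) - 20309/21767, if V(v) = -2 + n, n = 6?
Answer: -95993456/102674939 ≈ -0.93493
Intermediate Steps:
V(v) = 4 (V(v) = -2 + 6 = 4)
r(h, x) = 4 + h (r(h, x) = h + 4 = 4 + h)
r(23, -118)/(-14151) - 20309/21767 = (4 + 23)/(-14151) - 20309/21767 = 27*(-1/14151) - 20309*1/21767 = -9/4717 - 20309/21767 = -95993456/102674939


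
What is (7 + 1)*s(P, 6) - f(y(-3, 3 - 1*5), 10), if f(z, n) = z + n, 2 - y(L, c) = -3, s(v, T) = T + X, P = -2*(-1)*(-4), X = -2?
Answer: 17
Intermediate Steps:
P = -8 (P = 2*(-4) = -8)
s(v, T) = -2 + T (s(v, T) = T - 2 = -2 + T)
y(L, c) = 5 (y(L, c) = 2 - 1*(-3) = 2 + 3 = 5)
f(z, n) = n + z
(7 + 1)*s(P, 6) - f(y(-3, 3 - 1*5), 10) = (7 + 1)*(-2 + 6) - (10 + 5) = 8*4 - 1*15 = 32 - 15 = 17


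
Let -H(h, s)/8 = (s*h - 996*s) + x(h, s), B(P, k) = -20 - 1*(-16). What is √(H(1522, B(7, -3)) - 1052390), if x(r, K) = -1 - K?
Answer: I*√1035582 ≈ 1017.6*I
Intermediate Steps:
B(P, k) = -4 (B(P, k) = -20 + 16 = -4)
H(h, s) = 8 + 7976*s - 8*h*s (H(h, s) = -8*((s*h - 996*s) + (-1 - s)) = -8*((h*s - 996*s) + (-1 - s)) = -8*((-996*s + h*s) + (-1 - s)) = -8*(-1 - 997*s + h*s) = 8 + 7976*s - 8*h*s)
√(H(1522, B(7, -3)) - 1052390) = √((8 + 7976*(-4) - 8*1522*(-4)) - 1052390) = √((8 - 31904 + 48704) - 1052390) = √(16808 - 1052390) = √(-1035582) = I*√1035582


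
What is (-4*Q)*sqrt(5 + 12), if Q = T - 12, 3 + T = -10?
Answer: 100*sqrt(17) ≈ 412.31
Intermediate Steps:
T = -13 (T = -3 - 10 = -13)
Q = -25 (Q = -13 - 12 = -25)
(-4*Q)*sqrt(5 + 12) = (-4*(-25))*sqrt(5 + 12) = 100*sqrt(17)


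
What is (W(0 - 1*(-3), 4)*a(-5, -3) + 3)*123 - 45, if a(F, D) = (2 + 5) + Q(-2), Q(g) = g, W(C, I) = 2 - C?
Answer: -291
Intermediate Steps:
a(F, D) = 5 (a(F, D) = (2 + 5) - 2 = 7 - 2 = 5)
(W(0 - 1*(-3), 4)*a(-5, -3) + 3)*123 - 45 = ((2 - (0 - 1*(-3)))*5 + 3)*123 - 45 = ((2 - (0 + 3))*5 + 3)*123 - 45 = ((2 - 1*3)*5 + 3)*123 - 45 = ((2 - 3)*5 + 3)*123 - 45 = (-1*5 + 3)*123 - 45 = (-5 + 3)*123 - 45 = -2*123 - 45 = -246 - 45 = -291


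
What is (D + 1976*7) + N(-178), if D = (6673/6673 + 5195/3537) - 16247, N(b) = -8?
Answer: -8561419/3537 ≈ -2420.5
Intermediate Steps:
D = -57456907/3537 (D = (6673*(1/6673) + 5195*(1/3537)) - 16247 = (1 + 5195/3537) - 16247 = 8732/3537 - 16247 = -57456907/3537 ≈ -16245.)
(D + 1976*7) + N(-178) = (-57456907/3537 + 1976*7) - 8 = (-57456907/3537 + 13832) - 8 = -8533123/3537 - 8 = -8561419/3537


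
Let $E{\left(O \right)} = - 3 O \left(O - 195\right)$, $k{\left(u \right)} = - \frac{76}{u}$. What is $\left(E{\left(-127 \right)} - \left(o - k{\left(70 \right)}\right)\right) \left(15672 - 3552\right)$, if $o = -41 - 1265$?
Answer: $- \frac{10297631952}{7} \approx -1.4711 \cdot 10^{9}$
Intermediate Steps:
$E{\left(O \right)} = - 3 O \left(-195 + O\right)$
$o = -1306$ ($o = -41 - 1265 = -1306$)
$\left(E{\left(-127 \right)} - \left(o - k{\left(70 \right)}\right)\right) \left(15672 - 3552\right) = \left(3 \left(-127\right) \left(195 - -127\right) - \left(-1306 + \frac{76}{70}\right)\right) \left(15672 - 3552\right) = \left(3 \left(-127\right) \left(195 + 127\right) + \left(\left(-76\right) \frac{1}{70} + 1306\right)\right) 12120 = \left(3 \left(-127\right) 322 + \left(- \frac{38}{35} + 1306\right)\right) 12120 = \left(-122682 + \frac{45672}{35}\right) 12120 = \left(- \frac{4248198}{35}\right) 12120 = - \frac{10297631952}{7}$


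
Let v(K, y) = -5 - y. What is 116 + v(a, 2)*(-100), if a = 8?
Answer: 816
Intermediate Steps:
116 + v(a, 2)*(-100) = 116 + (-5 - 1*2)*(-100) = 116 + (-5 - 2)*(-100) = 116 - 7*(-100) = 116 + 700 = 816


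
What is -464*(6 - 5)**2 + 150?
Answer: -314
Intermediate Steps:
-464*(6 - 5)**2 + 150 = -464*1**2 + 150 = -464*1 + 150 = -464 + 150 = -314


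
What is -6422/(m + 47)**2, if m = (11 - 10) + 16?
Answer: -3211/2048 ≈ -1.5679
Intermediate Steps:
m = 17 (m = 1 + 16 = 17)
-6422/(m + 47)**2 = -6422/(17 + 47)**2 = -6422/(64**2) = -6422/4096 = -6422*1/4096 = -3211/2048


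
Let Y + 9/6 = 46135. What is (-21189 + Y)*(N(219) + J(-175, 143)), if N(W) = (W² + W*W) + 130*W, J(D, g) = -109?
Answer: 6200354587/2 ≈ 3.1002e+9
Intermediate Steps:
Y = 92267/2 (Y = -3/2 + 46135 = 92267/2 ≈ 46134.)
N(W) = 2*W² + 130*W (N(W) = (W² + W²) + 130*W = 2*W² + 130*W)
(-21189 + Y)*(N(219) + J(-175, 143)) = (-21189 + 92267/2)*(2*219*(65 + 219) - 109) = 49889*(2*219*284 - 109)/2 = 49889*(124392 - 109)/2 = (49889/2)*124283 = 6200354587/2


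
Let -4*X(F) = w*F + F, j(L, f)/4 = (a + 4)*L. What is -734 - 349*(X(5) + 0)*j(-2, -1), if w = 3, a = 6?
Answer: -140334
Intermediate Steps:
j(L, f) = 40*L (j(L, f) = 4*((6 + 4)*L) = 4*(10*L) = 40*L)
X(F) = -F (X(F) = -(3*F + F)/4 = -F)
-734 - 349*(X(5) + 0)*j(-2, -1) = -734 - 349*(-1*5 + 0)*40*(-2) = -734 - 349*(-5 + 0)*(-80) = -734 - (-1745)*(-80) = -734 - 349*400 = -734 - 139600 = -140334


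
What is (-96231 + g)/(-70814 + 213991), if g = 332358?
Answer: 236127/143177 ≈ 1.6492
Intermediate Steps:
(-96231 + g)/(-70814 + 213991) = (-96231 + 332358)/(-70814 + 213991) = 236127/143177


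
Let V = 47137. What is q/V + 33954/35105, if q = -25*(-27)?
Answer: 1624185573/1654744385 ≈ 0.98153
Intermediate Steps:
q = 675
q/V + 33954/35105 = 675/47137 + 33954/35105 = 1624185573/1654744385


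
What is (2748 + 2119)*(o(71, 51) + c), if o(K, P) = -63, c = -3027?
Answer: -15039030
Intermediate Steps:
(2748 + 2119)*(o(71, 51) + c) = (2748 + 2119)*(-63 - 3027) = 4867*(-3090) = -15039030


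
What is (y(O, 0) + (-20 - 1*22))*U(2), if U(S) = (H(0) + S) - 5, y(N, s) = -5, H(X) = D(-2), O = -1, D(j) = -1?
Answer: 188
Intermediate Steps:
H(X) = -1
U(S) = -6 + S (U(S) = (-1 + S) - 5 = -6 + S)
(y(O, 0) + (-20 - 1*22))*U(2) = (-5 + (-20 - 1*22))*(-6 + 2) = (-5 + (-20 - 22))*(-4) = (-5 - 42)*(-4) = -47*(-4) = 188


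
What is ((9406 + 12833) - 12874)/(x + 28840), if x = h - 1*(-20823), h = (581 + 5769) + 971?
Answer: 9365/56984 ≈ 0.16434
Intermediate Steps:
h = 7321 (h = 6350 + 971 = 7321)
x = 28144 (x = 7321 - 1*(-20823) = 7321 + 20823 = 28144)
((9406 + 12833) - 12874)/(x + 28840) = ((9406 + 12833) - 12874)/(28144 + 28840) = (22239 - 12874)/56984 = 9365*(1/56984) = 9365/56984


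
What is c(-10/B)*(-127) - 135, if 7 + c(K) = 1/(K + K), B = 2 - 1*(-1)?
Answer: 15461/20 ≈ 773.05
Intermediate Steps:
B = 3 (B = 2 + 1 = 3)
c(K) = -7 + 1/(2*K) (c(K) = -7 + 1/(K + K) = -7 + 1/(2*K))
c(-10/B)*(-127) - 135 = (-7 + 1/(2*((-10/3))))*(-127) - 135 = (-7 + 1/(2*((-10*1/3))))*(-127) - 135 = (-7 + 1/(2*(-10/3)))*(-127) - 135 = (-7 + (1/2)*(-3/10))*(-127) - 135 = (-7 - 3/20)*(-127) - 135 = -143/20*(-127) - 135 = 18161/20 - 135 = 15461/20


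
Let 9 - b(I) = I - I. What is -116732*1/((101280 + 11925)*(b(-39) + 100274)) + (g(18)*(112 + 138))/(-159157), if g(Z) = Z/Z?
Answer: -2856712968674/1806835733696355 ≈ -0.0015811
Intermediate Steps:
b(I) = 9 (b(I) = 9 - (I - I) = 9 - 1*0 = 9 + 0 = 9)
g(Z) = 1
-116732*1/((101280 + 11925)*(b(-39) + 100274)) + (g(18)*(112 + 138))/(-159157) = -116732*1/((9 + 100274)*(101280 + 11925)) + (1*(112 + 138))/(-159157) = -116732/(100283*113205) + (1*250)*(-1/159157) = -116732/11352537015 + 250*(-1/159157) = -116732*1/11352537015 - 250/159157 = -116732/11352537015 - 250/159157 = -2856712968674/1806835733696355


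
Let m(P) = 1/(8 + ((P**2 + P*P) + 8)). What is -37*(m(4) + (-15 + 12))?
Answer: 5291/48 ≈ 110.23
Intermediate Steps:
m(P) = 1/(16 + 2*P**2) (m(P) = 1/(8 + ((P**2 + P**2) + 8)) = 1/(8 + (2*P**2 + 8)) = 1/(8 + (8 + 2*P**2)) = 1/(16 + 2*P**2))
-37*(m(4) + (-15 + 12)) = -37*(1/(2*(8 + 4**2)) + (-15 + 12)) = -37*(1/(2*(8 + 16)) - 3) = -37*((1/2)/24 - 3) = -37*((1/2)*(1/24) - 3) = -37*(1/48 - 3) = -37*(-143/48) = 5291/48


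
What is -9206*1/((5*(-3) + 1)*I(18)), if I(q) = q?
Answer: 4603/126 ≈ 36.532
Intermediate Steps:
-9206*1/((5*(-3) + 1)*I(18)) = -9206*1/(18*(5*(-3) + 1)) = -9206*1/(18*(-15 + 1)) = -9206/((-14*18)) = -9206/(-252) = -9206*(-1/252) = 4603/126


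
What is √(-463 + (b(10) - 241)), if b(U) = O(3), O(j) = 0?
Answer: 8*I*√11 ≈ 26.533*I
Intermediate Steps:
b(U) = 0
√(-463 + (b(10) - 241)) = √(-463 + (0 - 241)) = √(-463 - 241) = √(-704) = 8*I*√11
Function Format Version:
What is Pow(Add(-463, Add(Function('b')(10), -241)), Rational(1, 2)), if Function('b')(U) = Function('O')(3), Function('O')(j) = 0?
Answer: Mul(8, I, Pow(11, Rational(1, 2))) ≈ Mul(26.533, I)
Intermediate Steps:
Function('b')(U) = 0
Pow(Add(-463, Add(Function('b')(10), -241)), Rational(1, 2)) = Pow(Add(-463, Add(0, -241)), Rational(1, 2)) = Pow(Add(-463, -241), Rational(1, 2)) = Pow(-704, Rational(1, 2)) = Mul(8, I, Pow(11, Rational(1, 2)))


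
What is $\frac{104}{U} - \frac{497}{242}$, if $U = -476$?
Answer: $- \frac{65435}{28798} \approx -2.2722$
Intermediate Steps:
$\frac{104}{U} - \frac{497}{242} = \frac{104}{-476} - \frac{497}{242} = 104 \left(- \frac{1}{476}\right) - \frac{497}{242} = - \frac{26}{119} - \frac{497}{242} = - \frac{65435}{28798}$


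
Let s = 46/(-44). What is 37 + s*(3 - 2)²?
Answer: 791/22 ≈ 35.955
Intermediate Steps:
s = -23/22 (s = 46*(-1/44) = -23/22 ≈ -1.0455)
37 + s*(3 - 2)² = 37 - 23*(3 - 2)²/22 = 37 - 23/22*1² = 37 - 23/22*1 = 37 - 23/22 = 791/22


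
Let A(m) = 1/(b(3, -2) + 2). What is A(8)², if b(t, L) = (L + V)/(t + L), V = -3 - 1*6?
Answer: 1/81 ≈ 0.012346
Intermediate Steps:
V = -9 (V = -3 - 6 = -9)
b(t, L) = (-9 + L)/(L + t) (b(t, L) = (L - 9)/(t + L) = (-9 + L)/(L + t))
A(m) = -⅑ (A(m) = 1/((-9 - 2)/(-2 + 3) + 2) = 1/(-11/1 + 2) = 1/(1*(-11) + 2) = 1/(-11 + 2) = 1/(-9) = -⅑)
A(8)² = (-⅑)² = 1/81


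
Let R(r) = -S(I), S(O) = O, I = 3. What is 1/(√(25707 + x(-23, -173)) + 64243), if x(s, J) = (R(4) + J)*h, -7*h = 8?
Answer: 449701/28889959986 - √1269499/28889959986 ≈ 1.5527e-5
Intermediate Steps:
h = -8/7 (h = -⅐*8 = -8/7 ≈ -1.1429)
R(r) = -3 (R(r) = -1*3 = -3)
x(s, J) = 24/7 - 8*J/7 (x(s, J) = (-3 + J)*(-8/7) = 24/7 - 8*J/7)
1/(√(25707 + x(-23, -173)) + 64243) = 1/(√(25707 + (24/7 - 8/7*(-173))) + 64243) = 1/(√(25707 + (24/7 + 1384/7)) + 64243) = 1/(√(25707 + 1408/7) + 64243) = 1/(√(181357/7) + 64243) = 1/(√1269499/7 + 64243) = 1/(64243 + √1269499/7)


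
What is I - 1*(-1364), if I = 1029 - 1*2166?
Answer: 227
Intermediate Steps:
I = -1137 (I = 1029 - 2166 = -1137)
I - 1*(-1364) = -1137 - 1*(-1364) = -1137 + 1364 = 227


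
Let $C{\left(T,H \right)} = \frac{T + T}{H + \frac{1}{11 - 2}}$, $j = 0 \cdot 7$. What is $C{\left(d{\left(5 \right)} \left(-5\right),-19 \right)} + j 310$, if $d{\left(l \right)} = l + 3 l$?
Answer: $\frac{180}{17} \approx 10.588$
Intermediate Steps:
$d{\left(l \right)} = 4 l$
$j = 0$
$C{\left(T,H \right)} = \frac{2 T}{\frac{1}{9} + H}$ ($C{\left(T,H \right)} = \frac{2 T}{H + \frac{1}{9}} = \frac{2 T}{\frac{1}{9} + H}$)
$C{\left(d{\left(5 \right)} \left(-5\right),-19 \right)} + j 310 = \frac{18 \cdot 4 \cdot 5 \left(-5\right)}{1 + 9 \left(-19\right)} + 0 \cdot 310 = \frac{18 \cdot 20 \left(-5\right)}{1 - 171} + 0 = 18 \left(-100\right) \frac{1}{-170} + 0 = 18 \left(-100\right) \left(- \frac{1}{170}\right) + 0 = \frac{180}{17} + 0 = \frac{180}{17}$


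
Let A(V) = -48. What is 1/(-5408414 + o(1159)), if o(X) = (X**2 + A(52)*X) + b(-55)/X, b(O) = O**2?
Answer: -1159/4775963610 ≈ -2.4267e-7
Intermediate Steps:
o(X) = X**2 - 48*X + 3025/X (o(X) = (X**2 - 48*X) + (-55)**2/X = (X**2 - 48*X) + 3025/X = X**2 - 48*X + 3025/X)
1/(-5408414 + o(1159)) = 1/(-5408414 + (3025 + 1159**2*(-48 + 1159))/1159) = 1/(-5408414 + (3025 + 1343281*1111)/1159) = 1/(-5408414 + (3025 + 1492385191)/1159) = 1/(-5408414 + (1/1159)*1492388216) = 1/(-5408414 + 1492388216/1159) = 1/(-4775963610/1159) = -1159/4775963610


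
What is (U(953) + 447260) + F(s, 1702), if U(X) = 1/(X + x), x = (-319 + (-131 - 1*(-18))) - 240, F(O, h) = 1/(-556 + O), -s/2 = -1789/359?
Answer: 24636559536707/55083306 ≈ 4.4726e+5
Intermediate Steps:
s = 3578/359 (s = -(-3578)/359 = -2*(-1789/359) = 3578/359 ≈ 9.9666)
x = -672 (x = (-319 + (-131 + 18)) - 240 = (-319 - 113) - 240 = -432 - 240 = -672)
U(X) = 1/(-672 + X) (U(X) = 1/(X - 672) = 1/(-672 + X))
(U(953) + 447260) + F(s, 1702) = (1/(-672 + 953) + 447260) + 1/(-556 + 3578/359) = (1/281 + 447260) + 1/(-196026/359) = (1/281 + 447260) - 359/196026 = 125680061/281 - 359/196026 = 24636559536707/55083306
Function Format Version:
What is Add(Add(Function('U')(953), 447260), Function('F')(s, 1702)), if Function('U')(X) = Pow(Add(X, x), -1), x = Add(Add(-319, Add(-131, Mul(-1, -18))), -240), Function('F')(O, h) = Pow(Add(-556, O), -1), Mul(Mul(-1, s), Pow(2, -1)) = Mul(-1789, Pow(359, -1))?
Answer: Rational(24636559536707, 55083306) ≈ 4.4726e+5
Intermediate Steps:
s = Rational(3578, 359) (s = Mul(-2, Mul(-1789, Pow(359, -1))) = Mul(-2, Mul(-1789, Rational(1, 359))) = Mul(-2, Rational(-1789, 359)) = Rational(3578, 359) ≈ 9.9666)
x = -672 (x = Add(Add(-319, Add(-131, 18)), -240) = Add(Add(-319, -113), -240) = Add(-432, -240) = -672)
Function('U')(X) = Pow(Add(-672, X), -1) (Function('U')(X) = Pow(Add(X, -672), -1) = Pow(Add(-672, X), -1))
Add(Add(Function('U')(953), 447260), Function('F')(s, 1702)) = Add(Add(Pow(Add(-672, 953), -1), 447260), Pow(Add(-556, Rational(3578, 359)), -1)) = Add(Add(Pow(281, -1), 447260), Pow(Rational(-196026, 359), -1)) = Add(Add(Rational(1, 281), 447260), Rational(-359, 196026)) = Add(Rational(125680061, 281), Rational(-359, 196026)) = Rational(24636559536707, 55083306)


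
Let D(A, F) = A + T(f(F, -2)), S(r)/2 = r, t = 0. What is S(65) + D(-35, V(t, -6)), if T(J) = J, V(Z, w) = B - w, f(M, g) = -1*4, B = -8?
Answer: 91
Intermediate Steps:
f(M, g) = -4
S(r) = 2*r
V(Z, w) = -8 - w
D(A, F) = -4 + A (D(A, F) = A - 4 = -4 + A)
S(65) + D(-35, V(t, -6)) = 2*65 + (-4 - 35) = 130 - 39 = 91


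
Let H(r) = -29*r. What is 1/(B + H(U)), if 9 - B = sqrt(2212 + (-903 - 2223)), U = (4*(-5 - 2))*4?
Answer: 3257/10608963 + I*sqrt(914)/10608963 ≈ 0.000307 + 2.8497e-6*I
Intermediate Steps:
U = -112 (U = (4*(-7))*4 = -28*4 = -112)
B = 9 - I*sqrt(914) (B = 9 - sqrt(2212 + (-903 - 2223)) = 9 - sqrt(2212 - 3126) = 9 - sqrt(-914) = 9 - I*sqrt(914) ≈ 9.0 - 30.232*I)
1/(B + H(U)) = 1/((9 - I*sqrt(914)) - 29*(-112)) = 1/((9 - I*sqrt(914)) + 3248) = 1/(3257 - I*sqrt(914))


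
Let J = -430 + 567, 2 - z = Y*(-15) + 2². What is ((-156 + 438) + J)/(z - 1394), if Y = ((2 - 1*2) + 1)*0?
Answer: -419/1396 ≈ -0.30014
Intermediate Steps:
Y = 0 (Y = ((2 - 2) + 1)*0 = (0 + 1)*0 = 1*0 = 0)
z = -2 (z = 2 - (0*(-15) + 2²) = 2 - (0 + 4) = 2 - 1*4 = 2 - 4 = -2)
J = 137
((-156 + 438) + J)/(z - 1394) = ((-156 + 438) + 137)/(-2 - 1394) = (282 + 137)/(-1396) = 419*(-1/1396) = -419/1396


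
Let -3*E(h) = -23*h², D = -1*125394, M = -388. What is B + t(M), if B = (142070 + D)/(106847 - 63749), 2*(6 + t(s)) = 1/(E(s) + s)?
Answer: -76121959339/13561561464 ≈ -5.6131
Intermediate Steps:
D = -125394
E(h) = 23*h²/3 (E(h) = -(-23)*h²/3 = 23*h²/3)
t(s) = -6 + 1/(2*(s + 23*s²/3)) (t(s) = -6 + 1/(2*(23*s²/3 + s)) = -6 + 1/(2*(s + 23*s²/3)))
B = 758/1959 (B = (142070 - 125394)/(106847 - 63749) = 16676/43098 = 16676*(1/43098) = 758/1959 ≈ 0.38693)
B + t(M) = 758/1959 + (3/2)*(1 - 92*(-388)² - 12*(-388))/(-388*(3 + 23*(-388))) = 758/1959 + (3/2)*(-1/388)*(1 - 92*150544 + 4656)/(3 - 8924) = 758/1959 + (3/2)*(-1/388)*(1 - 13850048 + 4656)/(-8921) = 758/1959 + (3/2)*(-1/388)*(-1/8921)*(-13845391) = 758/1959 - 41536173/6922696 = -76121959339/13561561464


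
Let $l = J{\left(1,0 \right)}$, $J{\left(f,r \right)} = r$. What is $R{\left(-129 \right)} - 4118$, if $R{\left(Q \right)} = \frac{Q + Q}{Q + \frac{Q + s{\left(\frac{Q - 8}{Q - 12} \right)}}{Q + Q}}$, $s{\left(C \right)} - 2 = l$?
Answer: $- \frac{136465726}{33155} \approx -4116.0$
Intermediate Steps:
$l = 0$
$s{\left(C \right)} = 2$ ($s{\left(C \right)} = 2 + 0 = 2$)
$R{\left(Q \right)} = \frac{2 Q}{Q + \frac{2 + Q}{2 Q}}$ ($R{\left(Q \right)} = \frac{Q + Q}{Q + \frac{Q + 2}{Q + Q}} = \frac{2 Q}{Q + \frac{2 + Q}{2 Q}}$)
$R{\left(-129 \right)} - 4118 = \frac{4 \left(-129\right)^{2}}{2 - 129 + 2 \left(-129\right)^{2}} - 4118 = 4 \cdot 16641 \frac{1}{2 - 129 + 2 \cdot 16641} - 4118 = 4 \cdot 16641 \frac{1}{2 - 129 + 33282} - 4118 = 4 \cdot 16641 \cdot \frac{1}{33155} - 4118 = \frac{66564}{33155} - 4118 = - \frac{136465726}{33155}$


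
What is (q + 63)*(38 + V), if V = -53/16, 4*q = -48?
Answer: 28305/16 ≈ 1769.1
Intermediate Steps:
q = -12 (q = (1/4)*(-48) = -12)
V = -53/16 (V = -53*1/16 = -53/16 ≈ -3.3125)
(q + 63)*(38 + V) = (-12 + 63)*(38 - 53/16) = 51*(555/16) = 28305/16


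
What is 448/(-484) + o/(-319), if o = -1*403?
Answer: 1185/3509 ≈ 0.33770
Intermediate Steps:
o = -403
448/(-484) + o/(-319) = 448/(-484) - 403/(-319) = 448*(-1/484) - 403*(-1/319) = -112/121 + 403/319 = 1185/3509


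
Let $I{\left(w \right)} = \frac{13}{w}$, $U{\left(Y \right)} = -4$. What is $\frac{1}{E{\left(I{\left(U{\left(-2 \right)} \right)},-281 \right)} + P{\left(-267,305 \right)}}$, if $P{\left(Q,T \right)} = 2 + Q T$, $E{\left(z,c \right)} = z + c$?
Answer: $- \frac{4}{326869} \approx -1.2237 \cdot 10^{-5}$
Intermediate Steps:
$E{\left(z,c \right)} = c + z$
$\frac{1}{E{\left(I{\left(U{\left(-2 \right)} \right)},-281 \right)} + P{\left(-267,305 \right)}} = \frac{1}{\left(-281 + \frac{13}{-4}\right) + \left(2 - 81435\right)} = \frac{1}{\left(-281 + 13 \left(- \frac{1}{4}\right)\right) + \left(2 - 81435\right)} = \frac{1}{\left(-281 - \frac{13}{4}\right) - 81433} = \frac{1}{- \frac{1137}{4} - 81433} = \frac{1}{- \frac{326869}{4}} = - \frac{4}{326869}$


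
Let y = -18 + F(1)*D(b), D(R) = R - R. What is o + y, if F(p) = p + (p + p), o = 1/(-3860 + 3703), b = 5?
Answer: -2827/157 ≈ -18.006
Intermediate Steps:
o = -1/157 (o = 1/(-157) = -1/157 ≈ -0.0063694)
D(R) = 0
F(p) = 3*p (F(p) = p + 2*p = 3*p)
y = -18 (y = -18 + (3*1)*0 = -18 + 3*0 = -18 + 0 = -18)
o + y = -1/157 - 18 = -2827/157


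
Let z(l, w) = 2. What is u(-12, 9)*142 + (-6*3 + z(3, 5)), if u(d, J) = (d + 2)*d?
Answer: 17024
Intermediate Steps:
u(d, J) = d*(2 + d) (u(d, J) = (2 + d)*d = d*(2 + d))
u(-12, 9)*142 + (-6*3 + z(3, 5)) = -12*(2 - 12)*142 + (-6*3 + 2) = -12*(-10)*142 + (-18 + 2) = 120*142 - 16 = 17040 - 16 = 17024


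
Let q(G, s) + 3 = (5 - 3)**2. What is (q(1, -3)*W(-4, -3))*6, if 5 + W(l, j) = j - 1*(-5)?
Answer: -18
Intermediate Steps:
W(l, j) = j (W(l, j) = -5 + (j - 1*(-5)) = -5 + (j + 5) = -5 + (5 + j) = j)
q(G, s) = 1 (q(G, s) = -3 + (5 - 3)**2 = -3 + 2**2 = -3 + 4 = 1)
(q(1, -3)*W(-4, -3))*6 = (1*(-3))*6 = -3*6 = -18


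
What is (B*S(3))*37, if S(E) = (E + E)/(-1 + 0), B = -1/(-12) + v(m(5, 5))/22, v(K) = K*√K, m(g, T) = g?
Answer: -37/2 - 555*√5/11 ≈ -131.32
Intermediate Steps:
v(K) = K^(3/2)
B = 1/12 + 5*√5/22 (B = -1/(-12) + 5^(3/2)/22 = -1*(-1/12) + (5*√5)*(1/22) = 1/12 + 5*√5/22 ≈ 0.59153)
S(E) = -2*E (S(E) = (2*E)/(-1) = (2*E)*(-1) = -2*E)
(B*S(3))*37 = ((1/12 + 5*√5/22)*(-2*3))*37 = ((1/12 + 5*√5/22)*(-6))*37 = (-½ - 15*√5/11)*37 = -37/2 - 555*√5/11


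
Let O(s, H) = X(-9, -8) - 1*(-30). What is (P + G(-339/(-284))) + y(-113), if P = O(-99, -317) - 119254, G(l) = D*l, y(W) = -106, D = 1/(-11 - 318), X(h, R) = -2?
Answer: -11149905091/93436 ≈ -1.1933e+5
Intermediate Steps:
D = -1/329 (D = 1/(-329) = -1/329 ≈ -0.0030395)
O(s, H) = 28 (O(s, H) = -2 - 1*(-30) = -2 + 30 = 28)
G(l) = -l/329
P = -119226 (P = 28 - 119254 = -119226)
(P + G(-339/(-284))) + y(-113) = (-119226 - (-339)/(329*(-284))) - 106 = (-119226 - (-339)*(-1)/(329*284)) - 106 = (-119226 - 1/329*339/284) - 106 = (-119226 - 339/93436) - 106 = -11140000875/93436 - 106 = -11149905091/93436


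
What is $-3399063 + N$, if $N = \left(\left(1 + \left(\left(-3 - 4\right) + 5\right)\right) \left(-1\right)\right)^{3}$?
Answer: $-3399062$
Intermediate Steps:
$N = 1$ ($N = \left(\left(1 + \left(-7 + 5\right)\right) \left(-1\right)\right)^{3} = \left(\left(1 - 2\right) \left(-1\right)\right)^{3} = \left(\left(-1\right) \left(-1\right)\right)^{3} = 1^{3} = 1$)
$-3399063 + N = -3399063 + 1 = -3399062$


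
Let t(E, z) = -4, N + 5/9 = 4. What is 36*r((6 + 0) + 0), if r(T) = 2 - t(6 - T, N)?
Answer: 216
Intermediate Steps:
N = 31/9 (N = -5/9 + 4 = 31/9 ≈ 3.4444)
r(T) = 6 (r(T) = 2 - 1*(-4) = 2 + 4 = 6)
36*r((6 + 0) + 0) = 36*6 = 216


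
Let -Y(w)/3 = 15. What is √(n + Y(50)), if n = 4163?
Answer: √4118 ≈ 64.172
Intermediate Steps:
Y(w) = -45 (Y(w) = -3*15 = -45)
√(n + Y(50)) = √(4163 - 45) = √4118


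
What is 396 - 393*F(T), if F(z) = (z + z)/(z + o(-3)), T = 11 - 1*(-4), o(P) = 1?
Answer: -2727/8 ≈ -340.88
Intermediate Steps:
T = 15 (T = 11 + 4 = 15)
F(z) = 2*z/(1 + z) (F(z) = (z + z)/(z + 1) = (2*z)/(1 + z) = 2*z/(1 + z))
396 - 393*F(T) = 396 - 786*15/(1 + 15) = 396 - 786*15/16 = 396 - 393*15/8 = 396 - 5895/8 = -2727/8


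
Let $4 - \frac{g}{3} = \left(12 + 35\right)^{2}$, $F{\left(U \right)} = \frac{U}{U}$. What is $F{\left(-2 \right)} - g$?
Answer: $6616$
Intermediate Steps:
$F{\left(U \right)} = 1$
$g = -6615$ ($g = 12 - 3 \left(12 + 35\right)^{2} = 12 - 3 \cdot 47^{2} = 12 - 6627 = -6615$)
$F{\left(-2 \right)} - g = 1 - -6615 = 1 + 6615 = 6616$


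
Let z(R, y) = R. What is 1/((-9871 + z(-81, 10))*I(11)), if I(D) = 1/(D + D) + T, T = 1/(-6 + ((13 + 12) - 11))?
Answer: -11/18660 ≈ -0.00058950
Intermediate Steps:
T = 1/8 (T = 1/(-6 + (25 - 11)) = 1/(-6 + 14) = 1/8 ≈ 0.12500)
I(D) = 1/8 + 1/(2*D) (I(D) = 1/(D + D) + 1/8 = 1/(2*D) + 1/8 = 1/8 + 1/(2*D))
1/((-9871 + z(-81, 10))*I(11)) = 1/((-9871 - 81)*(((1/8)*(4 + 11)/11))) = 1/((-9952)*(((1/8)*(1/11)*15))) = -1/(9952*15/88) = -1/9952*88/15 = -11/18660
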